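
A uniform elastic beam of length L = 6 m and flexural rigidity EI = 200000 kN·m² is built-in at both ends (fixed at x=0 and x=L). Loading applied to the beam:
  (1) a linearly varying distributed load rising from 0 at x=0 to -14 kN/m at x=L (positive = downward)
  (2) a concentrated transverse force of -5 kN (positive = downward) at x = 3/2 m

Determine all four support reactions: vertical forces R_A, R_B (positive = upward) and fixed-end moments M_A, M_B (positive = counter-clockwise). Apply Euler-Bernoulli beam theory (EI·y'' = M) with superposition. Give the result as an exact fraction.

R_A = -2691/160 kN, M_A = -3363/160 kN·m, R_B = -4829/160 kN, M_B = 4257/160 kN·m

Load 1 — triangular load w₀=-14 kN/m (0→w₀ over full span):
  R_A = 3w₀L/20 = 3·(-14)·6/20 = -63/5 kN
  M_A = w₀L²/30 = (-14)·6²/30 = -84/5 kN·m
  R_B = 7w₀L/20 = 7·(-14)·6/20 = -147/5 kN
  M_B = -w₀L²/20 = -(-14)·6²/20 = 126/5 kN·m
Load 2 — point force P=-5 kN at a=3/2 m (b=L-a=9/2):
  R_A = Pb²(3a+b)/L³ = (-5)·(9/2)²·(3·(3/2)+(9/2))/6³ = -135/32 kN
  M_A = Pab²/L² = (-5)·(3/2)·(9/2)²/6² = -135/32 kN·m
  R_B = Pa²(a+3b)/L³ = (-5)·(3/2)²·((3/2)+3·(9/2))/6³ = -25/32 kN
  M_B = -Pa²b/L² = -(-5)·(3/2)²·(9/2)/6² = 45/32 kN·m
Superposition: R_A = -2691/160 kN, M_A = -3363/160 kN·m, R_B = -4829/160 kN, M_B = 4257/160 kN·m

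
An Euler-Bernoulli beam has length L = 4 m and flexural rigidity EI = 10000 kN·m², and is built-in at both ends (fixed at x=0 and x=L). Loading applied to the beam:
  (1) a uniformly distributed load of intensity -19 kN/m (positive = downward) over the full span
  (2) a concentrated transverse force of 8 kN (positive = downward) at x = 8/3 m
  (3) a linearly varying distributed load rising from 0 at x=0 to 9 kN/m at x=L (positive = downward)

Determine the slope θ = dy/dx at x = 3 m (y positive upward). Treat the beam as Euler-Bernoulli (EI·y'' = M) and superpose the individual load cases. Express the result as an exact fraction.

Load 1 — uniform load w=-19 kN/m over full span:
  θ_1 = -wx(L-x)(L-2x)/(12EI) = -(-19)·3·(4-3)·(4-2·3)/(12·10000) = -19/20000 rad
Load 2 — point force P=8 kN at a=8/3 m (b=L-a=4/3):
  θ_2 = Pa²(L-x)(2bL-(3b+a)(L-x))/(2L³EI)  [x>a] = 8·(8/3)²·(4-3)·(2·(4/3)·4-(3·(4/3)+(8/3))·(4-3))/(2·4³·10000) = 1/5625 rad
Load 3 — triangular load w₀=9 kN/m (0→w₀ over full span):
  θ_3 = -w₀(2x(L-x)(L-2x)(x+2L)+x²(L-x)²)/(120LEI) = -9·(2·3·(4-3)·(4-2·3)·(3+2·4)+3²·(4-3)²)/(120·4·10000) = 369/1600000 rad
Superposition: θ = Σ θ_i = -7799/14400000 rad ≈ -0.000542 rad

θ(3) = -7799/14400000 rad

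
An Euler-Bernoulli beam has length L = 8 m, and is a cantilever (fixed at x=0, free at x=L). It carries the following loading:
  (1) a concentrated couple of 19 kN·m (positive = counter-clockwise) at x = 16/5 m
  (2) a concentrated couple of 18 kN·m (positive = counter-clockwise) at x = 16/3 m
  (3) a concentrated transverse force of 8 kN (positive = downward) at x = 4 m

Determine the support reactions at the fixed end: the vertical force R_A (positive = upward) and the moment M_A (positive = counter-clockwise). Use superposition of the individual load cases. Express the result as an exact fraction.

R_A = 8 kN, M_A = -5 kN·m

Load 1 — applied couple M₀=19 kN·m at a=16/5 m (b=L-a=24/5):
  R_A = 0 kN
  M_A = -M₀ = -19 kN·m
Load 2 — applied couple M₀=18 kN·m at a=16/3 m (b=L-a=8/3):
  R_A = 0 kN
  M_A = -M₀ = -18 kN·m
Load 3 — point force P=8 kN at a=4 m (b=L-a=4):
  R_A = P = 8 kN
  M_A = Pa = 8·4 = 32 kN·m
Superposition: R_A = 8 kN, M_A = -5 kN·m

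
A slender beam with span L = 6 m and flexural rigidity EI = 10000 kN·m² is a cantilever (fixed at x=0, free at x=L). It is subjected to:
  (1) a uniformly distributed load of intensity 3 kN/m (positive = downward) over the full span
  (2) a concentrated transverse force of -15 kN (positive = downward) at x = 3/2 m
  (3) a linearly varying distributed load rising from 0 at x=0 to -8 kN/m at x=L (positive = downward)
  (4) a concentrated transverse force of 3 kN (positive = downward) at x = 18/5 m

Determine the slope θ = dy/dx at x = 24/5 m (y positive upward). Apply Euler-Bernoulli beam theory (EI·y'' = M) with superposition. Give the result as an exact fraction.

Load 1 — uniform load w=3 kN/m over full span:
  θ_1 = -wx(x²-3Lx+3L²)/(6EI) = -3·(24/5)·((24/5)²-3·6·(24/5)+3·6²)/(6·10000) = -837/78125 rad
Load 2 — point force P=-15 kN at a=3/2 m (b=L-a=9/2):
  θ_2 = -Pa²/(2EI)  [x>a] = -(-15)·(3/2)²/(2·10000) = 27/16000 rad
Load 3 — triangular load w₀=-8 kN/m (0→w₀ over full span):
  θ_3 = (w₀Lx²/4-w₀L²x/3-w₀x⁴/(24L))/EI = ((-8)·6·(24/5)²/4-(-8)·6²·(24/5)/3-(-8)·(24/5)⁴/(24·6))/10000 = 8352/390625 rad
Load 4 — point force P=3 kN at a=18/5 m (b=L-a=12/5):
  θ_4 = -Pa²/(2EI)  [x>a] = -3·(18/5)²/(2·10000) = -243/125000 rad
Superposition: θ = Σ θ_i = 520551/50000000 rad ≈ 0.010411 rad

θ(24/5) = 520551/50000000 rad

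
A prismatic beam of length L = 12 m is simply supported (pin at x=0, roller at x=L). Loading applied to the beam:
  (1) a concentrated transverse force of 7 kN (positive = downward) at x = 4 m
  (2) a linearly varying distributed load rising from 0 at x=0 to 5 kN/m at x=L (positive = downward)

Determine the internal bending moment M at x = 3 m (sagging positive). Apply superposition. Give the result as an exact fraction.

M(3) = 337/8 kN·m

Load 1 — point force P=7 kN at a=4 m (b=L-a=8):
  M_1 = Pbx/L  [x≤a] = 7·8·3/12 = 14 kN·m
Load 2 — triangular load w₀=5 kN/m (0→w₀ over full span):
  M_2 = w₀Lx/6 - w₀x³/(6L) = 5·12·3/6 - 5·3³/(6·12) = 225/8 kN·m
Superposition: M = Σ M_i = 337/8 kN·m ≈ 42.125000 kN·m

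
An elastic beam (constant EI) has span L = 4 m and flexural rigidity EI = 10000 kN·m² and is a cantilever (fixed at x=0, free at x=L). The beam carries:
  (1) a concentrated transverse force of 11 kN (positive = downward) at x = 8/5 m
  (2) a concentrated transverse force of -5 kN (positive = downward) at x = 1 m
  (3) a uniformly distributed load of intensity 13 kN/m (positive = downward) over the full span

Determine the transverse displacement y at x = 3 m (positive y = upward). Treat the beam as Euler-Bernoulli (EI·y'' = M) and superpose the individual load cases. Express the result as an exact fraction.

Load 1 — point force P=11 kN at a=8/5 m (b=L-a=12/5):
  y_1 = -Pa²(3x-a)/(6EI)  [x>a] = -11·(8/5)²·(3·3-(8/5))/(6·10000) = -814/234375 m
Load 2 — point force P=-5 kN at a=1 m (b=L-a=3):
  y_2 = -Pa²(3x-a)/(6EI)  [x>a] = -(-5)·1²·(3·3-1)/(6·10000) = 1/1500 m
Load 3 — uniform load w=13 kN/m over full span:
  y_3 = -wx²(x²-4Lx+6L²)/(24EI) = -13·3²·(3²-4·4·3+6·4²)/(24·10000) = -2223/80000 m
Superposition: y = Σ y_i = -305939/10000000 m ≈ -0.030594 m

y(3) = -305939/10000000 m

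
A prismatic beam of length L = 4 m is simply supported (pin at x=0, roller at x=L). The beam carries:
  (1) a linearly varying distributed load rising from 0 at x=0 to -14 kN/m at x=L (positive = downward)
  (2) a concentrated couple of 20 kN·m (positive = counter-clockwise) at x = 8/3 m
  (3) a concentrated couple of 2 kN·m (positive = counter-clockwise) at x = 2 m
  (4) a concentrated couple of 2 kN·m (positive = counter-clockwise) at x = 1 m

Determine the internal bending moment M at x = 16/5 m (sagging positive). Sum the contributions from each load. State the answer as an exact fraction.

Load 1 — triangular load w₀=-14 kN/m (0→w₀ over full span):
  M_1 = w₀Lx/6 - w₀x³/(6L) = (-14)·4·(16/5)/6 - (-14)·(16/5)³/(6·4) = -1344/125 kN·m
Load 2 — applied couple M₀=20 kN·m at a=8/3 m (b=L-a=4/3):
  M_2 = M₀x/L - M₀  [x>a] = 20·(16/5)/4 - 20 = -4 kN·m
Load 3 — applied couple M₀=2 kN·m at a=2 m (b=L-a=2):
  M_3 = M₀x/L - M₀  [x>a] = 2·(16/5)/4 - 2 = -2/5 kN·m
Load 4 — applied couple M₀=2 kN·m at a=1 m (b=L-a=3):
  M_4 = M₀x/L - M₀  [x>a] = 2·(16/5)/4 - 2 = -2/5 kN·m
Superposition: M = Σ M_i = -1944/125 kN·m ≈ -15.552000 kN·m

M(16/5) = -1944/125 kN·m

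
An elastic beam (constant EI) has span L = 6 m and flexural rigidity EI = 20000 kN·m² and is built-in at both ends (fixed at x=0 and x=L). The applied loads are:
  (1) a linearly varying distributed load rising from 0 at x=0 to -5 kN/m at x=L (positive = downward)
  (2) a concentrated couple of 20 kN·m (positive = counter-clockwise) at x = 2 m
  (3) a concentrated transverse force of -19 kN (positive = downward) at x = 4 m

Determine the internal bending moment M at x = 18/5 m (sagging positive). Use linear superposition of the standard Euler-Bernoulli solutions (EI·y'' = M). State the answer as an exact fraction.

Load 1 — triangular load w₀=-5 kN/m (0→w₀ over full span):
  M_1 = 3w₀Lx/20 - w₀L²/30 - w₀x³/(6L) = 3·(-5)·6·(18/5)/20 - (-5)·6²/30 - (-5)·(18/5)³/(6·6) = -93/25 kN·m
Load 2 — applied couple M₀=20 kN·m at a=2 m (b=L-a=4):
  M_2 = R_Ax - M_A - M₀  [x>a] with R_A=40/9, M_A=0 = (40/9)·(18/5) - 0 - 20 = -4 kN·m
Load 3 — point force P=-19 kN at a=4 m (b=L-a=2):
  M_3 = Pb²(3a+b)x/L³ - Pab²/L²  [x≤a] = (-19)·2²·(3·4+2)·(18/5)/6³ - (-19)·4·2²/6² = -418/45 kN·m
Superposition: M = Σ M_i = -3827/225 kN·m ≈ -17.008889 kN·m

M(18/5) = -3827/225 kN·m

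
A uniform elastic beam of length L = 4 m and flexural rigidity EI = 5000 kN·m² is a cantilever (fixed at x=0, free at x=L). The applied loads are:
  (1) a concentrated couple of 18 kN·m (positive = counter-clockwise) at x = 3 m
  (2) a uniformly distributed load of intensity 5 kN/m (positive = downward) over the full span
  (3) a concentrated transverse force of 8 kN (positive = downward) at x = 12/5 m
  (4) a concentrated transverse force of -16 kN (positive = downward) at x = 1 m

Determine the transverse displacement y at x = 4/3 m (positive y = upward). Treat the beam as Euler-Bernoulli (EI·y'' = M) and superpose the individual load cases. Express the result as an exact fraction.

Load 1 — applied couple M₀=18 kN·m at a=3 m (b=L-a=1):
  y_1 = M₀x²/(2EI)  [x≤a] = 18·(4/3)²/(2·5000) = 2/625 m
Load 2 — uniform load w=5 kN/m over full span:
  y_2 = -wx²(x²-4Lx+6L²)/(24EI) = -5·(4/3)²·((4/3)²-4·4·(4/3)+6·4²)/(24·5000) = -172/30375 m
Load 3 — point force P=8 kN at a=12/5 m (b=L-a=8/5):
  y_3 = -Px²(3a-x)/(6EI)  [x≤a] = -8·(4/3)²·(3·(12/5)-(4/3))/(6·5000) = -704/253125 m
Load 4 — point force P=-16 kN at a=1 m (b=L-a=3):
  y_4 = -Pa²(3x-a)/(6EI)  [x>a] = -(-16)·1²·(3·(4/3)-1)/(6·5000) = 1/625 m
Superposition: y = Σ y_i = -2767/759375 m ≈ -0.003644 m

y(4/3) = -2767/759375 m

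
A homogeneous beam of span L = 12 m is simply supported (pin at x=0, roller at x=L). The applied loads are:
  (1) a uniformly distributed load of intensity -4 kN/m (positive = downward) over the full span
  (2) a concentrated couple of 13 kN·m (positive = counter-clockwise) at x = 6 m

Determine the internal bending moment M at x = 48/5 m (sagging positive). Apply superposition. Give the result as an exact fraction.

M(48/5) = -1217/25 kN·m

Load 1 — uniform load w=-4 kN/m over full span:
  M_1 = wx(L-x)/2 = (-4)·(48/5)·(12-(48/5))/2 = -1152/25 kN·m
Load 2 — applied couple M₀=13 kN·m at a=6 m (b=L-a=6):
  M_2 = M₀x/L - M₀  [x>a] = 13·(48/5)/12 - 13 = -13/5 kN·m
Superposition: M = Σ M_i = -1217/25 kN·m ≈ -48.680000 kN·m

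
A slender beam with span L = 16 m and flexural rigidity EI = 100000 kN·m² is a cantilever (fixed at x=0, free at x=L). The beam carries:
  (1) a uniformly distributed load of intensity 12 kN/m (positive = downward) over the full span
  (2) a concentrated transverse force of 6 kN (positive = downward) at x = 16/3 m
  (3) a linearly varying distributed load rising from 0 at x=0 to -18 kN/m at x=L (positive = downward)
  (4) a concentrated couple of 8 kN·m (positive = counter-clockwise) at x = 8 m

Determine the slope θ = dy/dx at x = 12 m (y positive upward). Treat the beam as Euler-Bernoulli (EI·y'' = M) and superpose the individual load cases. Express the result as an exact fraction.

Load 1 — uniform load w=12 kN/m over full span:
  θ_1 = -wx(x²-3Lx+3L²)/(6EI) = -12·12·(12²-3·16·12+3·16²)/(6·100000) = -252/3125 rad
Load 2 — point force P=6 kN at a=16/3 m (b=L-a=32/3):
  θ_2 = -Pa²/(2EI)  [x>a] = -6·(16/3)²/(2·100000) = -8/9375 rad
Load 3 — triangular load w₀=-18 kN/m (0→w₀ over full span):
  θ_3 = (w₀Lx²/4-w₀L²x/3-w₀x⁴/(24L))/EI = ((-18)·16·12²/4-(-18)·16²·12/3-(-18)·12⁴/(24·16))/100000 = 2259/25000 rad
Load 4 — applied couple M₀=8 kN·m at a=8 m (b=L-a=8):
  θ_4 = M₀a/EI  [x>a] = 8·8/100000 = 2/3125 rad
Superposition: θ = Σ θ_i = 713/75000 rad ≈ 0.009507 rad

θ(12) = 713/75000 rad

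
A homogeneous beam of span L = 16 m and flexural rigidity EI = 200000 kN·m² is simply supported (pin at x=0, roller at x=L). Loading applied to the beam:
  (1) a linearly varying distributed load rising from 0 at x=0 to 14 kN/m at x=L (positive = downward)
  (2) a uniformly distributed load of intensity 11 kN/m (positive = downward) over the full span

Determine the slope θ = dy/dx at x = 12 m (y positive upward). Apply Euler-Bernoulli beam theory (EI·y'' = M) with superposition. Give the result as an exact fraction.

θ(12) = 23711/2250000 rad

Load 1 — triangular load w₀=14 kN/m (0→w₀ over full span):
  θ_1 = -w₀(7L⁴-30L²x²+15x⁴)/(360LEI) = -14·(7·16⁴-30·16²·12²+15·12⁴)/(360·16·200000) = 9191/2250000 rad
Load 2 — uniform load w=11 kN/m over full span:
  θ_2 = -w(L³-6Lx²+4x³)/(24EI) = -11·(16³-6·16·12²+4·12³)/(24·200000) = 121/18750 rad
Superposition: θ = Σ θ_i = 23711/2250000 rad ≈ 0.010538 rad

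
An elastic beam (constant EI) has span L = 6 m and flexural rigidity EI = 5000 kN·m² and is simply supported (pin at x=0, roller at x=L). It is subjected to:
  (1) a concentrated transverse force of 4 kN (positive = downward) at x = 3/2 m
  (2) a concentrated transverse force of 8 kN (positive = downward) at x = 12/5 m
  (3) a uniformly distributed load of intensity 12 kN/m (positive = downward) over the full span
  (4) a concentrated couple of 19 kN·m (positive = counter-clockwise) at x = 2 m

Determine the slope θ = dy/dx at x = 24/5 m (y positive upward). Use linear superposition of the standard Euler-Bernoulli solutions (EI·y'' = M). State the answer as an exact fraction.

θ(24/5) = 56327/3000000 rad

Load 1 — point force P=4 kN at a=3/2 m (b=L-a=9/2):
  θ_1 = -Pa(2L²-6Lx+3x²+a²)/(6LEI)  [x>a] = -4·(3/2)·(2·6²-6·6·(24/5)+3·(24/5)²+(3/2)²)/(6·6·5000) = 981/1000000 rad
Load 2 — point force P=8 kN at a=12/5 m (b=L-a=18/5):
  θ_2 = -Pa(2L²-6Lx+3x²+a²)/(6LEI)  [x>a] = -8·(12/5)·(2·6²-6·6·(24/5)+3·(24/5)²+(12/5)²)/(6·6·5000) = 216/78125 rad
Load 3 — uniform load w=12 kN/m over full span:
  θ_3 = -w(L³-6Lx²+4x³)/(24EI) = -12·(6³-6·6·(24/5)²+4·(24/5)³)/(24·5000) = 2673/156250 rad
Load 4 — applied couple M₀=19 kN·m at a=2 m (b=L-a=4):
  θ_4 = (M₀x²/(2L)-M₀(x-a)+C₁)/EI  [x>a] with C₁=M₀(3b²-L²)/(6L)=19/3 = (19·(24/5)²/(2·6)-19·((24/5)-2)+(19/3))/5000 = -779/375000 rad
Superposition: θ = Σ θ_i = 56327/3000000 rad ≈ 0.018776 rad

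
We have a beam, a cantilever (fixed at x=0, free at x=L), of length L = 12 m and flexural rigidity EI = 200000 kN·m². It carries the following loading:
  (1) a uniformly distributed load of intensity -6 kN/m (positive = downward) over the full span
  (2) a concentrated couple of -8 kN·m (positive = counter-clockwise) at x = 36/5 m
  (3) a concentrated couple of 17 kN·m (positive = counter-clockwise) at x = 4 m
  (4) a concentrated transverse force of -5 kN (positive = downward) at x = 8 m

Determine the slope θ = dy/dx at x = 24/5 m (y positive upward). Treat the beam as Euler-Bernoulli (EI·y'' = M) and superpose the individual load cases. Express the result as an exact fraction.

θ(24/5) = 47461/6250000 rad

Load 1 — uniform load w=-6 kN/m over full span:
  θ_1 = -wx(x²-3Lx+3L²)/(6EI) = -(-6)·(24/5)·((24/5)²-3·12·(24/5)+3·12²)/(6·200000) = 2646/390625 rad
Load 2 — applied couple M₀=-8 kN·m at a=36/5 m (b=L-a=24/5):
  θ_2 = M₀x/EI  [x≤a] = (-8)·(24/5)/200000 = -3/15625 rad
Load 3 — applied couple M₀=17 kN·m at a=4 m (b=L-a=8):
  θ_3 = M₀a/EI  [x>a] = 17·4/200000 = 17/50000 rad
Load 4 — point force P=-5 kN at a=8 m (b=L-a=4):
  θ_4 = -Px(2a-x)/(2EI)  [x≤a] = -(-5)·(24/5)·(2·8-(24/5))/(2·200000) = 21/31250 rad
Superposition: θ = Σ θ_i = 47461/6250000 rad ≈ 0.007594 rad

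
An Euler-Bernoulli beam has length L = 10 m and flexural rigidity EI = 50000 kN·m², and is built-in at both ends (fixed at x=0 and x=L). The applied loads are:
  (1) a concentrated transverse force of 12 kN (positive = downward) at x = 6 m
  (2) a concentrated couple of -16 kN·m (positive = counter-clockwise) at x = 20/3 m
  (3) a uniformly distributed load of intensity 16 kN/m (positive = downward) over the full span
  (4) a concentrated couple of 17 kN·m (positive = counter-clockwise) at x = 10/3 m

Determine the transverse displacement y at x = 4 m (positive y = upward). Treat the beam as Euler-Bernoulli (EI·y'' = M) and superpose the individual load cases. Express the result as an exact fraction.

Load 1 — point force P=12 kN at a=6 m (b=L-a=4):
  y_1 = -Pb²x²(3aL-(3a+b)x)/(6L³EI)  [x≤a] = -12·4²·4²·(3·6·10-(3·6+4)·4)/(6·10³·50000) = -368/390625 m
Load 2 — applied couple M₀=-16 kN·m at a=20/3 m (b=L-a=10/3):
  y_2 = (R_Ax³/6 - M_Ax²/2)/EI  [x≤a] with R_A=-32/15, M_A=-16/3 = ((-32/15)·4³/6 - (-16/3)·4²/2)/50000 = 56/140625 m
Load 3 — uniform load w=16 kN/m over full span:
  y_3 = -wx²(L-x)²/(24EI) = -16·4²·(10-4)²/(24·50000) = -24/3125 m
Load 4 — applied couple M₀=17 kN·m at a=10/3 m (b=L-a=20/3):
  y_4 = (R_Ax³/6 - M_Ax²/2 - M₀(x-a)²/2)/EI  [x>a] with R_A=34/15, M_A=0 = ((34/15)·4³/6 - 0·4²/2 - 17·(4-(10/3))²/2)/50000 = 51/125000 m
Superposition: y = Σ y_i = -219821/28125000 m ≈ -0.007816 m

y(4) = -219821/28125000 m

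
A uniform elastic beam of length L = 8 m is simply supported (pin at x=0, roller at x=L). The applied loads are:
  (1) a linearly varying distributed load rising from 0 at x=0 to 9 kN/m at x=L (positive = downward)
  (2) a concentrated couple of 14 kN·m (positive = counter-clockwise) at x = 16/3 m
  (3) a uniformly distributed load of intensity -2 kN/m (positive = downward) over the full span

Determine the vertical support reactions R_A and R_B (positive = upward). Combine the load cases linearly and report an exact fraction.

R_A = 23/4 kN, R_B = 57/4 kN

Load 1 — triangular load w₀=9 kN/m (0→w₀ over full span):
  R_A = w₀L/6 = 9·8/6 = 12 kN
  R_B = w₀L/3 = 9·8/3 = 24 kN
Load 2 — applied couple M₀=14 kN·m at a=16/3 m (b=L-a=8/3):
  R_A = M₀/L = 14/8 = 7/4 kN
  R_B = -M₀/L = -14/8 = -7/4 kN
Load 3 — uniform load w=-2 kN/m over full span:
  R_A = wL/2 = (-2)·8/2 = -8 kN
  R_B = wL/2 = (-2)·8/2 = -8 kN
Superposition: R_A = 23/4 kN, R_B = 57/4 kN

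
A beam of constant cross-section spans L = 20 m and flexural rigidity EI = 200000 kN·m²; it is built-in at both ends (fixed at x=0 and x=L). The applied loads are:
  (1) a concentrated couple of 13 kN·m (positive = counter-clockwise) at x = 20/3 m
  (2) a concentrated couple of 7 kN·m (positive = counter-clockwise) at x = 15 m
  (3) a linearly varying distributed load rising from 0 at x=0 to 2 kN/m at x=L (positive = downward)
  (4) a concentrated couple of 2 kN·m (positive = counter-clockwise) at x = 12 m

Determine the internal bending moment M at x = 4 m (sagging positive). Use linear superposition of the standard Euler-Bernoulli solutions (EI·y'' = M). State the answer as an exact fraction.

M(4) = -5659/6000 kN·m

Load 1 — applied couple M₀=13 kN·m at a=20/3 m (b=L-a=40/3):
  M_1 = R_Ax - M_A  [x≤a] with R_A=13/15, M_A=0 = (13/15)·4 - 0 = 52/15 kN·m
Load 2 — applied couple M₀=7 kN·m at a=15 m (b=L-a=5):
  M_2 = R_Ax - M_A  [x≤a] with R_A=63/160, M_A=35/16 = (63/160)·4 - (35/16) = -49/80 kN·m
Load 3 — triangular load w₀=2 kN/m (0→w₀ over full span):
  M_3 = 3w₀Lx/20 - w₀L²/30 - w₀x³/(6L) = 3·2·20·4/20 - 2·20²/30 - 2·4³/(6·20) = -56/15 kN·m
Load 4 — applied couple M₀=2 kN·m at a=12 m (b=L-a=8):
  M_4 = R_Ax - M_A  [x≤a] with R_A=18/125, M_A=16/25 = (18/125)·4 - (16/25) = -8/125 kN·m
Superposition: M = Σ M_i = -5659/6000 kN·m ≈ -0.943167 kN·m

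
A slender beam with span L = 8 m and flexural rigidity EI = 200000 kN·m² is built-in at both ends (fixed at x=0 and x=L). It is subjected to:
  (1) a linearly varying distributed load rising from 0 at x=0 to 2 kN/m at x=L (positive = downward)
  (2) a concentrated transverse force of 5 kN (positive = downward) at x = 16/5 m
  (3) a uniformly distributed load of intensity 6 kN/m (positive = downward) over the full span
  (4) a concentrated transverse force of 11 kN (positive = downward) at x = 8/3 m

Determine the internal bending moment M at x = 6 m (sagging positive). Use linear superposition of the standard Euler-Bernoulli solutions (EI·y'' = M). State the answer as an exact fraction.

M(6) = 2699/675 kN·m

Load 1 — triangular load w₀=2 kN/m (0→w₀ over full span):
  M_1 = 3w₀Lx/20 - w₀L²/30 - w₀x³/(6L) = 3·2·8·6/20 - 2·8²/30 - 2·6³/(6·8) = 17/15 kN·m
Load 2 — point force P=5 kN at a=16/5 m (b=L-a=24/5):
  M_2 = Pa²(a+3b)(L-x)/L³ - Pa²b/L²  [x>a] = 5·(16/5)²·((16/5)+3·(24/5))·(8-6)/8³ - 5·(16/5)²·(24/5)/8² = -8/25 kN·m
Load 3 — uniform load w=6 kN/m over full span:
  M_3 = wLx/2 - wL²/12 - wx²/2 = 6·8·6/2 - 6·8²/12 - 6·6²/2 = 4 kN·m
Load 4 — point force P=11 kN at a=8/3 m (b=L-a=16/3):
  M_4 = Pa²(a+3b)(L-x)/L³ - Pa²b/L²  [x>a] = 11·(8/3)²·((8/3)+3·(16/3))·(8-6)/8³ - 11·(8/3)²·(16/3)/8² = -22/27 kN·m
Superposition: M = Σ M_i = 2699/675 kN·m ≈ 3.998519 kN·m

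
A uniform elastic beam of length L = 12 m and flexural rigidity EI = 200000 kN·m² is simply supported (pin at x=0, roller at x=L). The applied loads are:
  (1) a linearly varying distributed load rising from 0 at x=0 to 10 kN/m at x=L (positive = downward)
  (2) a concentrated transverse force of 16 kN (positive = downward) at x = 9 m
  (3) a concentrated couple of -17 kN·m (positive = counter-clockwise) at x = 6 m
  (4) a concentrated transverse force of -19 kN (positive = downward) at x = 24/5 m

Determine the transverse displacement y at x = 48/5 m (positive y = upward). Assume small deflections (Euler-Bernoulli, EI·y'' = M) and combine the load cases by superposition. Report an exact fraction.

y(48/5) = -1225611/312500000 m

Load 1 — triangular load w₀=10 kN/m (0→w₀ over full span):
  y_1 = -w₀x(7L⁴-10L²x²+3x⁴)/(360LEI) = -10·(48/5)·(7·12⁴-10·12²·(48/5)²+3·(48/5)⁴)/(360·12·200000) = -41148/9765625 m
Load 2 — point force P=16 kN at a=9 m (b=L-a=3):
  y_2 = -Pa(L-x)(2Lx-a²-x²)/(6LEI)  [x>a] = -16·9·(12-(48/5))·(2·12·(48/5)-9²-(48/5)²)/(6·12·200000) = -4293/3125000 m
Load 3 — applied couple M₀=-17 kN·m at a=6 m (b=L-a=6):
  y_3 = (M₀x³/(6L)-M₀(x-a)²/2+C₁x)/EI  [x>a] with C₁=M₀(3b²-L²)/(6L)=17/2 = ((-17)·(48/5)³/(6·12)-(-17)·((48/5)-6)²/2+(17/2)·(48/5))/200000 = -1071/12500000 m
Load 4 — point force P=-19 kN at a=24/5 m (b=L-a=36/5):
  y_4 = -Pa(L-x)(2Lx-a²-x²)/(6LEI)  [x>a] = -(-19)·(24/5)·(12-(48/5))·(2·12·(48/5)-(24/5)²-(48/5)²)/(6·12·200000) = 684/390625 m
Superposition: y = Σ y_i = -1225611/312500000 m ≈ -0.003922 m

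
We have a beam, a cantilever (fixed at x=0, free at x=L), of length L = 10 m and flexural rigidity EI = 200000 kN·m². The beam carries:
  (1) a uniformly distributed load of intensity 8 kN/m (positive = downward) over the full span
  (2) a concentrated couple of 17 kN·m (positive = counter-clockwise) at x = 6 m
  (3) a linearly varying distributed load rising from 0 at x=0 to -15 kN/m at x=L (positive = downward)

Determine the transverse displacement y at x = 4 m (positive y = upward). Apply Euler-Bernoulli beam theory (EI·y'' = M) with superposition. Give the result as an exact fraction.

y(4) = 573/125000 m

Load 1 — uniform load w=8 kN/m over full span:
  y_1 = -wx²(x²-4Lx+6L²)/(24EI) = -8·4²·(4²-4·10·4+6·10²)/(24·200000) = -38/3125 m
Load 2 — applied couple M₀=17 kN·m at a=6 m (b=L-a=4):
  y_2 = M₀x²/(2EI)  [x≤a] = 17·4²/(2·200000) = 17/25000 m
Load 3 — triangular load w₀=-15 kN/m (0→w₀ over full span):
  y_3 = (w₀Lx³/12-w₀L²x²/6-w₀x⁵/(120L))/EI = ((-15)·10·4³/12-(-15)·10²·4²/6-(-15)·4⁵/(120·10))/200000 = 251/15625 m
Superposition: y = Σ y_i = 573/125000 m ≈ 0.004584 m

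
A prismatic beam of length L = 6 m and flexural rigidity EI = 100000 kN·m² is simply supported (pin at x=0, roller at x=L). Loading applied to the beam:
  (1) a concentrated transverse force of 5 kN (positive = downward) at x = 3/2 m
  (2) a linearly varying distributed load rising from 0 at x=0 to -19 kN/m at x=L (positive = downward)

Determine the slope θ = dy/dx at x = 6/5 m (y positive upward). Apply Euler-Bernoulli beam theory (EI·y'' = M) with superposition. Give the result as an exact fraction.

θ(6/5) = 1184997/2000000000 rad

Load 1 — point force P=5 kN at a=3/2 m (b=L-a=9/2):
  θ_1 = -Pb(L²-b²-3x²)/(6LEI)  [x≤a] = -5·(9/2)·(6²-(9/2)²-3·(6/5)²)/(6·6·100000) = -1143/16000000 rad
Load 2 — triangular load w₀=-19 kN/m (0→w₀ over full span):
  θ_2 = -w₀(7L⁴-30L²x²+15x⁴)/(360LEI) = -(-19)·(7·6⁴-30·6²·(6/5)²+15·(6/5)⁴)/(360·6·100000) = 5187/7812500 rad
Superposition: θ = Σ θ_i = 1184997/2000000000 rad ≈ 0.000592 rad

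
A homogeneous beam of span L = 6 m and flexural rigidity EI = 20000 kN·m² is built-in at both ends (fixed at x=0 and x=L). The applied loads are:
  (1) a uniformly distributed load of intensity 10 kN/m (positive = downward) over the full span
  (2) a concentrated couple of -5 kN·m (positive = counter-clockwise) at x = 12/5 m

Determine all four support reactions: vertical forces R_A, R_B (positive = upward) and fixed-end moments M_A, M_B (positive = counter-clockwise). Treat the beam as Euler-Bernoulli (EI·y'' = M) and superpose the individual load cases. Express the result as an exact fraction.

Load 1 — uniform load w=10 kN/m over full span:
  R_A = wL/2 = 10·6/2 = 30 kN
  M_A = wL²/12 = 10·6²/12 = 30 kN·m
  R_B = wL/2 = 10·6/2 = 30 kN
  M_B = -wL²/12 = -10·6²/12 = -30 kN·m
Load 2 — applied couple M₀=-5 kN·m at a=12/5 m (b=L-a=18/5):
  R_A = 6M₀ab/L³ = 6·(-5)·(12/5)·(18/5)/6³ = -6/5 kN
  M_A = M₀b(2a-b)/L² = (-5)·(18/5)·(2·(12/5)-(18/5))/6² = -3/5 kN·m
  R_B = -6M₀ab/L³ = -6·(-5)·(12/5)·(18/5)/6³ = 6/5 kN
  M_B = M₀a(2b-a)/L² = (-5)·(12/5)·(2·(18/5)-(12/5))/6² = -8/5 kN·m
Superposition: R_A = 144/5 kN, M_A = 147/5 kN·m, R_B = 156/5 kN, M_B = -158/5 kN·m

R_A = 144/5 kN, M_A = 147/5 kN·m, R_B = 156/5 kN, M_B = -158/5 kN·m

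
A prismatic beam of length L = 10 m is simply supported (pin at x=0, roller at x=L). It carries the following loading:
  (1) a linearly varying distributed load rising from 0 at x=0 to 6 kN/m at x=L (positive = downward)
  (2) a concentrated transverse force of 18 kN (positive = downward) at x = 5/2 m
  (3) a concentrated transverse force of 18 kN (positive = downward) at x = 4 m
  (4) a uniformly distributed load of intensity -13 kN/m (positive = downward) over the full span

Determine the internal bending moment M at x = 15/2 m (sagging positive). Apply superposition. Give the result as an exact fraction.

M(15/2) = -957/16 kN·m

Load 1 — triangular load w₀=6 kN/m (0→w₀ over full span):
  M_1 = w₀Lx/6 - w₀x³/(6L) = 6·10·(15/2)/6 - 6·(15/2)³/(6·10) = 525/16 kN·m
Load 2 — point force P=18 kN at a=5/2 m (b=L-a=15/2):
  M_2 = Pa(L-x)/L  [x>a] = 18·(5/2)·(10-(15/2))/10 = 45/4 kN·m
Load 3 — point force P=18 kN at a=4 m (b=L-a=6):
  M_3 = Pa(L-x)/L  [x>a] = 18·4·(10-(15/2))/10 = 18 kN·m
Load 4 — uniform load w=-13 kN/m over full span:
  M_4 = wx(L-x)/2 = (-13)·(15/2)·(10-(15/2))/2 = -975/8 kN·m
Superposition: M = Σ M_i = -957/16 kN·m ≈ -59.812500 kN·m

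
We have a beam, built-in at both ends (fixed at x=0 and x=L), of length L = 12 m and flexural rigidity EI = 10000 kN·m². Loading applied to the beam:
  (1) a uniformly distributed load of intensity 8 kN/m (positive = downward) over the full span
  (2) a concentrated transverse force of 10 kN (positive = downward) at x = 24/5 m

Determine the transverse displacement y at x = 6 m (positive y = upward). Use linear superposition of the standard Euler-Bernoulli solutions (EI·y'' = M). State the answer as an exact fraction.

Load 1 — uniform load w=8 kN/m over full span:
  y_1 = -wx²(L-x)²/(24EI) = -8·6²·(12-6)²/(24·10000) = -27/625 m
Load 2 — point force P=10 kN at a=24/5 m (b=L-a=36/5):
  y_2 = -Pa²(L-x)²(3bL-(3b+a)(L-x))/(6L³EI)  [x>a] = -10·(24/5)²·(12-6)²·(3·(36/5)·12-(3·(36/5)+(24/5))·(12-6))/(6·12³·10000) = -126/15625 m
Superposition: y = Σ y_i = -801/15625 m ≈ -0.051264 m

y(6) = -801/15625 m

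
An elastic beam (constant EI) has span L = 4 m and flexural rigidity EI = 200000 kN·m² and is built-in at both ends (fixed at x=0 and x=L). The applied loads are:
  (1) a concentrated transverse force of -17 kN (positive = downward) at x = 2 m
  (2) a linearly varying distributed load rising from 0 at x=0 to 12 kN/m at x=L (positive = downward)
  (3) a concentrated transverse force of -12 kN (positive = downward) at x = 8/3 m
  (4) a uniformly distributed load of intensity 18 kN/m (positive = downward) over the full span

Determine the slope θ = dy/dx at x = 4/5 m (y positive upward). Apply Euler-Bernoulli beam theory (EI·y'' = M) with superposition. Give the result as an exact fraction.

θ(4/5) = -17309/562500000 rad

Load 1 — point force P=-17 kN at a=2 m (b=L-a=2):
  θ_1 = -Pb²x(2aL-(3a+b)x)/(2L³EI)  [x≤a] = -(-17)·2²·(4/5)·(2·2·4-(3·2+2)·(4/5))/(2·4³·200000) = 51/2500000 rad
Load 2 — triangular load w₀=12 kN/m (0→w₀ over full span):
  θ_2 = -w₀(2x(L-x)(L-2x)(x+2L)+x²(L-x)²)/(120LEI) = -12·(2·(4/5)·(4-(4/5))·(4-2·(4/5))·((4/5)+2·4)+(4/5)²·(4-(4/5))²)/(120·4·200000) = -28/1953125 rad
Load 3 — point force P=-12 kN at a=8/3 m (b=L-a=4/3):
  θ_3 = -Pb²x(2aL-(3a+b)x)/(2L³EI)  [x≤a] = -(-12)·(4/3)²·(4/5)·(2·(8/3)·4-(3·(8/3)+(4/3))·(4/5))/(2·4³·200000) = 13/1406250 rad
Load 4 — uniform load w=18 kN/m over full span:
  θ_4 = -wx(L-x)(L-2x)/(12EI) = -18·(4/5)·(4-(4/5))·(4-2·(4/5))/(12·200000) = -18/390625 rad
Superposition: θ = Σ θ_i = -17309/562500000 rad ≈ -0.000031 rad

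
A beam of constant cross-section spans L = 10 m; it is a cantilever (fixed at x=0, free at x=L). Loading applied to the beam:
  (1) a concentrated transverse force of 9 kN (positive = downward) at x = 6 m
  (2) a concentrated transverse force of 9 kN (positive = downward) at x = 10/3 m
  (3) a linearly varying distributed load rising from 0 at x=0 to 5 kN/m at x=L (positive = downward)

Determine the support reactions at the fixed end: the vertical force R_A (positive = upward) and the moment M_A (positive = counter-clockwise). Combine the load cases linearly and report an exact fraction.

R_A = 43 kN, M_A = 752/3 kN·m

Load 1 — point force P=9 kN at a=6 m (b=L-a=4):
  R_A = P = 9 kN
  M_A = Pa = 9·6 = 54 kN·m
Load 2 — point force P=9 kN at a=10/3 m (b=L-a=20/3):
  R_A = P = 9 kN
  M_A = Pa = 9·(10/3) = 30 kN·m
Load 3 — triangular load w₀=5 kN/m (0→w₀ over full span):
  R_A = w₀L/2 = 5·10/2 = 25 kN
  M_A = w₀L²/3 = 5·10²/3 = 500/3 kN·m
Superposition: R_A = 43 kN, M_A = 752/3 kN·m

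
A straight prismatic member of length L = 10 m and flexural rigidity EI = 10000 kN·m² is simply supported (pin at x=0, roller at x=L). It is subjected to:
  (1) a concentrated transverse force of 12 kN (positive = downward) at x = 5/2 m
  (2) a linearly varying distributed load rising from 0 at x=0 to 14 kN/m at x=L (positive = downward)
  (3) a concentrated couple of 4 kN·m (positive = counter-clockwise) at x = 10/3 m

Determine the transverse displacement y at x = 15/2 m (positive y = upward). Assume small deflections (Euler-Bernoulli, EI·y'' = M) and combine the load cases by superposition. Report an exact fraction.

Load 1 — point force P=12 kN at a=5/2 m (b=L-a=15/2):
  y_1 = -Pa(L-x)(2Lx-a²-x²)/(6LEI)  [x>a] = -12·(5/2)·(10-(15/2))·(2·10·(15/2)-(5/2)²-(15/2)²)/(6·10·10000) = -7/640 m
Load 2 — triangular load w₀=14 kN/m (0→w₀ over full span):
  y_2 = -w₀x(7L⁴-10L²x²+3x⁴)/(360LEI) = -14·(15/2)·(7·10⁴-10·10²·(15/2)²+3·(15/2)⁴)/(360·10·10000) = -833/12288 m
Load 3 — applied couple M₀=4 kN·m at a=10/3 m (b=L-a=20/3):
  y_3 = (M₀x³/(6L)-M₀(x-a)²/2+C₁x)/EI  [x>a] with C₁=M₀(3b²-L²)/(6L)=20/9 = (4·(15/2)³/(6·10)-4·((15/2)-(10/3))²/2+(20/9)·(15/2))/10000 = 29/28800 m
Superposition: y = Σ y_i = -71627/921600 m ≈ -0.077720 m

y(15/2) = -71627/921600 m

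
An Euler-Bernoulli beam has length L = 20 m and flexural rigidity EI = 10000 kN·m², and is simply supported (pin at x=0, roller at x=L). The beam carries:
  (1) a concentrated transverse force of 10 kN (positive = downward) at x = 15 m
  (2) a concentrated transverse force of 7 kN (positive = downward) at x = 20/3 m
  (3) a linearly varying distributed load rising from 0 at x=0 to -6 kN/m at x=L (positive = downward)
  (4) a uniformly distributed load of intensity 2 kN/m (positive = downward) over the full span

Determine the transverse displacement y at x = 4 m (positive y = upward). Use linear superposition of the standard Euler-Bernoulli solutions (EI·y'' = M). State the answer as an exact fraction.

y(4) = -388841/20250000 m

Load 1 — point force P=10 kN at a=15 m (b=L-a=5):
  y_1 = -Pbx(L²-b²-x²)/(6LEI)  [x≤a] = -10·5·4·(20²-5²-4²)/(6·20·10000) = -359/6000 m
Load 2 — point force P=7 kN at a=20/3 m (b=L-a=40/3):
  y_2 = -Pbx(L²-b²-x²)/(6LEI)  [x≤a] = -7·(40/3)·4·(20²-(40/3)²-4²)/(6·20·10000) = -3248/50625 m
Load 3 — triangular load w₀=-6 kN/m (0→w₀ over full span):
  y_3 = -w₀x(7L⁴-10L²x²+3x⁴)/(360LEI) = -(-6)·4·(7·20⁴-10·20²·4²+3·4⁴)/(360·20·10000) = 5504/15625 m
Load 4 — uniform load w=2 kN/m over full span:
  y_4 = -wx(L³-2Lx²+x³)/(24EI) = -2·4·(20³-2·20·4²+4³)/(24·10000) = -464/1875 m
Superposition: y = Σ y_i = -388841/20250000 m ≈ -0.019202 m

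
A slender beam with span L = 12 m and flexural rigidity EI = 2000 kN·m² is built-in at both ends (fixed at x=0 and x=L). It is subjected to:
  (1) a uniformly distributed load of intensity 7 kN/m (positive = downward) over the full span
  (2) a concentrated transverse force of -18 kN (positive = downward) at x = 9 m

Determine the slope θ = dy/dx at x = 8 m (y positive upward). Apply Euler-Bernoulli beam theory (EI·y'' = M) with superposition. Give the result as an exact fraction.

Load 1 — uniform load w=7 kN/m over full span:
  θ_1 = -wx(L-x)(L-2x)/(12EI) = -7·8·(12-8)·(12-2·8)/(12·2000) = 14/375 rad
Load 2 — point force P=-18 kN at a=9 m (b=L-a=3):
  θ_2 = -Pb²x(2aL-(3a+b)x)/(2L³EI)  [x≤a] = -(-18)·3²·8·(2·9·12-(3·9+3)·8)/(2·12³·2000) = -9/2000 rad
Superposition: θ = Σ θ_i = 197/6000 rad ≈ 0.032833 rad

θ(8) = 197/6000 rad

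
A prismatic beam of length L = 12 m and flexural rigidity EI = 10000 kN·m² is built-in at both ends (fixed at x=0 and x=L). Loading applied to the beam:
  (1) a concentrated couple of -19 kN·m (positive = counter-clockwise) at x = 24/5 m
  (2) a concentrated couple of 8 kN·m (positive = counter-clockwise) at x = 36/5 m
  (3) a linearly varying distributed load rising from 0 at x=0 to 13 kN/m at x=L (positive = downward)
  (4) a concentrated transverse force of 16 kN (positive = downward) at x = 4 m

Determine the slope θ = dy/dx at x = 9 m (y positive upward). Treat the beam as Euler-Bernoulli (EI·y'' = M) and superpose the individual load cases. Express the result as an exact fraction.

Load 1 — applied couple M₀=-19 kN·m at a=24/5 m (b=L-a=36/5):
  θ_1 = (R_Ax²/2 - M_Ax - M₀(x-a))/EI  [x>a] with R_A=-57/25, M_A=-57/25 = ((-57/25)·9²/2 - (-57/25)·9 - (-19)·(9-(24/5)))/10000 = 399/500000 rad
Load 2 — applied couple M₀=8 kN·m at a=36/5 m (b=L-a=24/5):
  θ_2 = (R_Ax²/2 - M_Ax - M₀(x-a))/EI  [x>a] with R_A=24/25, M_A=64/25 = ((24/25)·9²/2 - (64/25)·9 - 8·(9-(36/5)))/10000 = 9/62500 rad
Load 3 — triangular load w₀=13 kN/m (0→w₀ over full span):
  θ_3 = -w₀(2x(L-x)(L-2x)(x+2L)+x²(L-x)²)/(120LEI) = -13·(2·9·(12-9)·(12-2·9)·(9+2·12)+9²·(12-9)²)/(120·12·10000) = 14391/1600000 rad
Load 4 — point force P=16 kN at a=4 m (b=L-a=8):
  θ_4 = Pa²(L-x)(2bL-(3b+a)(L-x))/(2L³EI)  [x>a] = 16·4²·(12-9)·(2·8·12-(3·8+4)·(12-9))/(2·12³·10000) = 3/1250 rad
Superposition: θ = Σ θ_i = 98691/8000000 rad ≈ 0.012336 rad

θ(9) = 98691/8000000 rad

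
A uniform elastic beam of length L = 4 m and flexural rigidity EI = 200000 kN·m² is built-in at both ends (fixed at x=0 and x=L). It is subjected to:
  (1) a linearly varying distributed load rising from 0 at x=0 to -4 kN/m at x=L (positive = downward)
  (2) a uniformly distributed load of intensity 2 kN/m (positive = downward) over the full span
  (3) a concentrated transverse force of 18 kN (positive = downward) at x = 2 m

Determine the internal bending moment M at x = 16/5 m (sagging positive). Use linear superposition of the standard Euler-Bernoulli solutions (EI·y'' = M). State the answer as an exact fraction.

Load 1 — triangular load w₀=-4 kN/m (0→w₀ over full span):
  M_1 = 3w₀Lx/20 - w₀L²/30 - w₀x³/(6L) = 3·(-4)·4·(16/5)/20 - (-4)·4²/30 - (-4)·(16/5)³/(6·4) = -32/375 kN·m
Load 2 — uniform load w=2 kN/m over full span:
  M_2 = wLx/2 - wL²/12 - wx²/2 = 2·4·(16/5)/2 - 2·4²/12 - 2·(16/5)²/2 = -8/75 kN·m
Load 3 — point force P=18 kN at a=2 m (b=L-a=2):
  M_3 = Pa²(a+3b)(L-x)/L³ - Pa²b/L²  [x>a] = 18·2²·(2+3·2)·(4-(16/5))/4³ - 18·2²·2/4² = -9/5 kN·m
Superposition: M = Σ M_i = -249/125 kN·m ≈ -1.992000 kN·m

M(16/5) = -249/125 kN·m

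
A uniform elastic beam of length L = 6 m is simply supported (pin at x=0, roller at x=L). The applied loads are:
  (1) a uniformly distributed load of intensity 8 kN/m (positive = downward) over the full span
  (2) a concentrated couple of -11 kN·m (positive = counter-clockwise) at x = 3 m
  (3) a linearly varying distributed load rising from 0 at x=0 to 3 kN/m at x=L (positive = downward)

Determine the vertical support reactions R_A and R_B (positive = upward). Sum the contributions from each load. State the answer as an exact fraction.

R_A = 151/6 kN, R_B = 191/6 kN

Load 1 — uniform load w=8 kN/m over full span:
  R_A = wL/2 = 8·6/2 = 24 kN
  R_B = wL/2 = 8·6/2 = 24 kN
Load 2 — applied couple M₀=-11 kN·m at a=3 m (b=L-a=3):
  R_A = M₀/L = (-11)/6 = -11/6 kN
  R_B = -M₀/L = -(-11)/6 = 11/6 kN
Load 3 — triangular load w₀=3 kN/m (0→w₀ over full span):
  R_A = w₀L/6 = 3·6/6 = 3 kN
  R_B = w₀L/3 = 3·6/3 = 6 kN
Superposition: R_A = 151/6 kN, R_B = 191/6 kN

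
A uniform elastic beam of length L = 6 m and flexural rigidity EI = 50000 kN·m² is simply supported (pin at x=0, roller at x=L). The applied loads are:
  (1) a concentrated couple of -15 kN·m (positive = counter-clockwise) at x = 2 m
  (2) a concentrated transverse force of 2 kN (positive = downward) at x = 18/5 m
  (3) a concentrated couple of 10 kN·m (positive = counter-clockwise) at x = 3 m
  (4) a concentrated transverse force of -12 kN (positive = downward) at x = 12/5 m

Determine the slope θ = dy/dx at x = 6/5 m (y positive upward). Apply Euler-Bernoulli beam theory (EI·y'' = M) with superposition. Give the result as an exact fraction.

θ(6/5) = 2727/12500000 rad

Load 1 — applied couple M₀=-15 kN·m at a=2 m (b=L-a=4):
  θ_1 = (M₀x²/(2L)+C₁)/EI  [x≤a] with C₁=M₀(3b²-L²)/(6L)=-5 = ((-15)·(6/5)²/(2·6)+(-5))/50000 = -17/125000 rad
Load 2 — point force P=2 kN at a=18/5 m (b=L-a=12/5):
  θ_2 = -Pb(L²-b²-3x²)/(6LEI)  [x≤a] = -2·(12/5)·(6²-(12/5)²-3·(6/5)²)/(6·6·50000) = -27/390625 rad
Load 3 — applied couple M₀=10 kN·m at a=3 m (b=L-a=3):
  θ_3 = (M₀x²/(2L)+C₁)/EI  [x≤a] with C₁=M₀(3b²-L²)/(6L)=-5/2 = (10·(6/5)²/(2·6)+(-5/2))/50000 = -13/500000 rad
Load 4 — point force P=-12 kN at a=12/5 m (b=L-a=18/5):
  θ_4 = -Pb(L²-b²-3x²)/(6LEI)  [x≤a] = -(-12)·(18/5)·(6²-(18/5)²-3·(6/5)²)/(6·6·50000) = 351/781250 rad
Superposition: θ = Σ θ_i = 2727/12500000 rad ≈ 0.000218 rad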